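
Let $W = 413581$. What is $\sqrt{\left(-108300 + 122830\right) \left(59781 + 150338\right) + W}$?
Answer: $\sqrt{3053442651} \approx 55258.0$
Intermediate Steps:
$\sqrt{\left(-108300 + 122830\right) \left(59781 + 150338\right) + W} = \sqrt{\left(-108300 + 122830\right) \left(59781 + 150338\right) + 413581} = \sqrt{14530 \cdot 210119 + 413581} = \sqrt{3053029070 + 413581} = \sqrt{3053442651}$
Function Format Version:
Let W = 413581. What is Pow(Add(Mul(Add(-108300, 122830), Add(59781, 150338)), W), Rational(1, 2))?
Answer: Pow(3053442651, Rational(1, 2)) ≈ 55258.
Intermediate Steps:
Pow(Add(Mul(Add(-108300, 122830), Add(59781, 150338)), W), Rational(1, 2)) = Pow(Add(Mul(Add(-108300, 122830), Add(59781, 150338)), 413581), Rational(1, 2)) = Pow(Add(Mul(14530, 210119), 413581), Rational(1, 2)) = Pow(Add(3053029070, 413581), Rational(1, 2)) = Pow(3053442651, Rational(1, 2))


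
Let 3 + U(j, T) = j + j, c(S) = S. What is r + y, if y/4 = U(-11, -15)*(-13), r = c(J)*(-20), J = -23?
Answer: 1760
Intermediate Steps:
U(j, T) = -3 + 2*j (U(j, T) = -3 + (j + j) = -3 + 2*j)
r = 460 (r = -23*(-20) = 460)
y = 1300 (y = 4*((-3 + 2*(-11))*(-13)) = 4*((-3 - 22)*(-13)) = 4*(-25*(-13)) = 4*325 = 1300)
r + y = 460 + 1300 = 1760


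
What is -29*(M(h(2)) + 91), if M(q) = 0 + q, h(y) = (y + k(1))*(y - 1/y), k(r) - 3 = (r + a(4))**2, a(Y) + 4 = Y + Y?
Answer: -3944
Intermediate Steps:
a(Y) = -4 + 2*Y (a(Y) = -4 + (Y + Y) = -4 + 2*Y)
k(r) = 3 + (4 + r)**2 (k(r) = 3 + (r + (-4 + 2*4))**2 = 3 + (r + (-4 + 8))**2 = 3 + (r + 4)**2 = 3 + (4 + r)**2)
h(y) = (28 + y)*(y - 1/y) (h(y) = (y + (3 + (4 + 1)**2))*(y - 1/y) = (y + (3 + 5**2))*(y - 1/y) = (y + (3 + 25))*(y - 1/y) = (y + 28)*(y - 1/y) = (28 + y)*(y - 1/y))
M(q) = q
-29*(M(h(2)) + 91) = -29*((-1 + 2**2 - 28/2 + 28*2) + 91) = -29*((-1 + 4 - 28*1/2 + 56) + 91) = -29*((-1 + 4 - 14 + 56) + 91) = -29*(45 + 91) = -29*136 = -3944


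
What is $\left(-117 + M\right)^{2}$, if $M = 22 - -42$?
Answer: $2809$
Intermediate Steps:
$M = 64$ ($M = 22 + 42 = 64$)
$\left(-117 + M\right)^{2} = \left(-117 + 64\right)^{2} = \left(-53\right)^{2} = 2809$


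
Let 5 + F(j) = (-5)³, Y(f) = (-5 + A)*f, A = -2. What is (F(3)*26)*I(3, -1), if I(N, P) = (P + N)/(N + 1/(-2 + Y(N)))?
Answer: -38870/17 ≈ -2286.5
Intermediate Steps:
Y(f) = -7*f (Y(f) = (-5 - 2)*f = -7*f)
F(j) = -130 (F(j) = -5 + (-5)³ = -5 - 125 = -130)
I(N, P) = (N + P)/(N + 1/(-2 - 7*N)) (I(N, P) = (P + N)/(N + 1/(-2 - 7*N)) = (N + P)/(N + 1/(-2 - 7*N)))
(F(3)*26)*I(3, -1) = (-130*26)*((2*3 + 2*(-1) + 7*3² + 7*3*(-1))/(-1 + 2*3 + 7*3²)) = -3380*(6 - 2 + 7*9 - 21)/(-1 + 6 + 7*9) = -3380*(6 - 2 + 63 - 21)/(-1 + 6 + 63) = -3380*46/68 = -845*46/17 = -3380*23/34 = -38870/17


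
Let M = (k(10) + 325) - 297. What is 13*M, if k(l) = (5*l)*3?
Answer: 2314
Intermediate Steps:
k(l) = 15*l
M = 178 (M = (15*10 + 325) - 297 = (150 + 325) - 297 = 475 - 297 = 178)
13*M = 13*178 = 2314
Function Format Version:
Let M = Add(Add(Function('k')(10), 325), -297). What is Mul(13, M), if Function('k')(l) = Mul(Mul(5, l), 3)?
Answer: 2314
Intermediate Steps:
Function('k')(l) = Mul(15, l)
M = 178 (M = Add(Add(Mul(15, 10), 325), -297) = Add(Add(150, 325), -297) = Add(475, -297) = 178)
Mul(13, M) = Mul(13, 178) = 2314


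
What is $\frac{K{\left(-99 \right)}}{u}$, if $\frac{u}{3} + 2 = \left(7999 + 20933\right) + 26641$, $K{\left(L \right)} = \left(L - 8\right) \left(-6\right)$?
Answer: $\frac{214}{55571} \approx 0.0038509$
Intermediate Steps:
$K{\left(L \right)} = 48 - 6 L$ ($K{\left(L \right)} = \left(-8 + L\right) \left(-6\right) = 48 - 6 L$)
$u = 166713$ ($u = -6 + 3 \left(\left(7999 + 20933\right) + 26641\right) = -6 + 3 \left(28932 + 26641\right) = -6 + 3 \cdot 55573 = -6 + 166719 = 166713$)
$\frac{K{\left(-99 \right)}}{u} = \frac{48 - -594}{166713} = \left(48 + 594\right) \frac{1}{166713} = 642 \cdot \frac{1}{166713} = \frac{214}{55571}$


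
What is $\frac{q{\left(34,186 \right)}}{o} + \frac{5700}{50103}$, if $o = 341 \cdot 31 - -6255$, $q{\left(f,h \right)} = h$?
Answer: $\frac{923047}{7395027} \approx 0.12482$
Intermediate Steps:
$o = 16826$ ($o = 10571 + 6255 = 16826$)
$\frac{q{\left(34,186 \right)}}{o} + \frac{5700}{50103} = \frac{186}{16826} + \frac{5700}{50103} = 186 \cdot \frac{1}{16826} + 5700 \cdot \frac{1}{50103} = \frac{93}{8413} + \frac{100}{879} = \frac{923047}{7395027}$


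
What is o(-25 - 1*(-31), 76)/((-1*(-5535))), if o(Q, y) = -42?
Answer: -14/1845 ≈ -0.0075881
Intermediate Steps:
o(-25 - 1*(-31), 76)/((-1*(-5535))) = -42/((-1*(-5535))) = -42/5535 = -42*1/5535 = -14/1845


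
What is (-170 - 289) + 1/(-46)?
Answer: -21115/46 ≈ -459.02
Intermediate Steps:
(-170 - 289) + 1/(-46) = -459 - 1/46 = -21115/46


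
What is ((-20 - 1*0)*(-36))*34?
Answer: 24480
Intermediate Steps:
((-20 - 1*0)*(-36))*34 = ((-20 + 0)*(-36))*34 = -20*(-36)*34 = 720*34 = 24480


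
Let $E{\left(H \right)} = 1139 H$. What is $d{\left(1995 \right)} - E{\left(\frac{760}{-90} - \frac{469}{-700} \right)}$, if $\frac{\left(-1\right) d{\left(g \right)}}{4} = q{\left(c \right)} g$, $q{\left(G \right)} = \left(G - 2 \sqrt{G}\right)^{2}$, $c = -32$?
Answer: $- \frac{6427102417}{900} - 4085760 i \sqrt{2} \approx -7.1412 \cdot 10^{6} - 5.7781 \cdot 10^{6} i$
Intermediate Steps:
$d{\left(g \right)} = - 4 g \left(32 + 8 i \sqrt{2}\right)^{2}$ ($d{\left(g \right)} = - 4 \left(\left(-1\right) \left(-32\right) + 2 \sqrt{-32}\right)^{2} g = - 4 \left(32 + 2 \cdot 4 i \sqrt{2}\right)^{2} g = - 4 \left(32 + 8 i \sqrt{2}\right)^{2} g = - 4 g \left(32 + 8 i \sqrt{2}\right)^{2}$)
$d{\left(1995 \right)} - E{\left(\frac{760}{-90} - \frac{469}{-700} \right)} = \left(-256\right) 1995 \left(4 + i \sqrt{2}\right)^{2} - 1139 \left(\frac{760}{-90} - \frac{469}{-700}\right) = - 510720 \left(4 + i \sqrt{2}\right)^{2} - 1139 \left(760 \left(- \frac{1}{90}\right) - - \frac{67}{100}\right) = - 510720 \left(4 + i \sqrt{2}\right)^{2} - 1139 \left(- \frac{76}{9} + \frac{67}{100}\right) = - 510720 \left(4 + i \sqrt{2}\right)^{2} - 1139 \left(- \frac{6997}{900}\right) = - 510720 \left(4 + i \sqrt{2}\right)^{2} - - \frac{7969583}{900} = - 510720 \left(4 + i \sqrt{2}\right)^{2} + \frac{7969583}{900} = \frac{7969583}{900} - 510720 \left(4 + i \sqrt{2}\right)^{2}$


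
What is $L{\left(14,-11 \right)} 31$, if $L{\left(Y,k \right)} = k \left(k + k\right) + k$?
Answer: $7161$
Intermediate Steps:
$L{\left(Y,k \right)} = k + 2 k^{2}$ ($L{\left(Y,k \right)} = k 2 k + k = 2 k^{2} + k = k + 2 k^{2}$)
$L{\left(14,-11 \right)} 31 = - 11 \left(1 + 2 \left(-11\right)\right) 31 = - 11 \left(1 - 22\right) 31 = \left(-11\right) \left(-21\right) 31 = 231 \cdot 31 = 7161$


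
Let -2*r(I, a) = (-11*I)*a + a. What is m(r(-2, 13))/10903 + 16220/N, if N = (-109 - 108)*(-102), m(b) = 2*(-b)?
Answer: 91732363/120663501 ≈ 0.76023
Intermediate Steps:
r(I, a) = -a/2 + 11*I*a/2 (r(I, a) = -((-11*I)*a + a)/2 = -(-11*I*a + a)/2 = -(a - 11*I*a)/2 = -a/2 + 11*I*a/2)
m(b) = -2*b
N = 22134 (N = -217*(-102) = 22134)
m(r(-2, 13))/10903 + 16220/N = -13*(-1 + 11*(-2))/10903 + 16220/22134 = -13*(-1 - 22)*(1/10903) + 16220*(1/22134) = -13*(-23)*(1/10903) + 8110/11067 = -2*(-299/2)*(1/10903) + 8110/11067 = 299*(1/10903) + 8110/11067 = 299/10903 + 8110/11067 = 91732363/120663501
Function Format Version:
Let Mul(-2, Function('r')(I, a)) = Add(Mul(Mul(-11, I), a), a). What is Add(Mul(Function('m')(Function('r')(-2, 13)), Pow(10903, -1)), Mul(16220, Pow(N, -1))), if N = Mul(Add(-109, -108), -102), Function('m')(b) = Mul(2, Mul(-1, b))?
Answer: Rational(91732363, 120663501) ≈ 0.76023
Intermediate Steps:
Function('r')(I, a) = Add(Mul(Rational(-1, 2), a), Mul(Rational(11, 2), I, a)) (Function('r')(I, a) = Mul(Rational(-1, 2), Add(Mul(Mul(-11, I), a), a)) = Mul(Rational(-1, 2), Add(Mul(-11, I, a), a)) = Mul(Rational(-1, 2), Add(a, Mul(-11, I, a))) = Add(Mul(Rational(-1, 2), a), Mul(Rational(11, 2), I, a)))
Function('m')(b) = Mul(-2, b)
N = 22134 (N = Mul(-217, -102) = 22134)
Add(Mul(Function('m')(Function('r')(-2, 13)), Pow(10903, -1)), Mul(16220, Pow(N, -1))) = Add(Mul(Mul(-2, Mul(Rational(1, 2), 13, Add(-1, Mul(11, -2)))), Pow(10903, -1)), Mul(16220, Pow(22134, -1))) = Add(Mul(Mul(-2, Mul(Rational(1, 2), 13, Add(-1, -22))), Rational(1, 10903)), Mul(16220, Rational(1, 22134))) = Add(Mul(Mul(-2, Mul(Rational(1, 2), 13, -23)), Rational(1, 10903)), Rational(8110, 11067)) = Add(Mul(Mul(-2, Rational(-299, 2)), Rational(1, 10903)), Rational(8110, 11067)) = Add(Mul(299, Rational(1, 10903)), Rational(8110, 11067)) = Add(Rational(299, 10903), Rational(8110, 11067)) = Rational(91732363, 120663501)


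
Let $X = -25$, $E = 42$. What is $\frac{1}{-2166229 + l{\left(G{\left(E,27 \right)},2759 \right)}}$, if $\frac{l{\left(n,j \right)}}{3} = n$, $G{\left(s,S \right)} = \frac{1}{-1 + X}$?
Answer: $- \frac{26}{56321957} \approx -4.6163 \cdot 10^{-7}$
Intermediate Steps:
$G{\left(s,S \right)} = - \frac{1}{26}$ ($G{\left(s,S \right)} = \frac{1}{-1 - 25} = \frac{1}{-26} = - \frac{1}{26}$)
$l{\left(n,j \right)} = 3 n$
$\frac{1}{-2166229 + l{\left(G{\left(E,27 \right)},2759 \right)}} = \frac{1}{-2166229 + 3 \left(- \frac{1}{26}\right)} = \frac{1}{-2166229 - \frac{3}{26}} = \frac{1}{- \frac{56321957}{26}} = - \frac{26}{56321957}$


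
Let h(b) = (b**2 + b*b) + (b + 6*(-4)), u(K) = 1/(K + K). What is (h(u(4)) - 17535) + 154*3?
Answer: -547099/32 ≈ -17097.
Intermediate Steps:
u(K) = 1/(2*K)
h(b) = -24 + b + 2*b**2 (h(b) = (b**2 + b**2) + (b - 24) = 2*b**2 + (-24 + b) = -24 + b + 2*b**2)
(h(u(4)) - 17535) + 154*3 = ((-24 + (1/2)/4 + 2*((1/2)/4)**2) - 17535) + 154*3 = ((-24 + (1/2)*(1/4) + 2*((1/2)*(1/4))**2) - 17535) + 462 = ((-24 + 1/8 + 2*(1/8)**2) - 17535) + 462 = ((-24 + 1/8 + 2*(1/64)) - 17535) + 462 = ((-24 + 1/8 + 1/32) - 17535) + 462 = (-763/32 - 17535) + 462 = -561883/32 + 462 = -547099/32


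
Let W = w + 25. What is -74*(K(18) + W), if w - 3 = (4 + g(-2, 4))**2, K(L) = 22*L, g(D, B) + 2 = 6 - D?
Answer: -38776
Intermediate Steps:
g(D, B) = 4 - D (g(D, B) = -2 + (6 - D) = 4 - D)
w = 103 (w = 3 + (4 + (4 - 1*(-2)))**2 = 3 + (4 + (4 + 2))**2 = 3 + (4 + 6)**2 = 3 + 10**2 = 3 + 100 = 103)
W = 128 (W = 103 + 25 = 128)
-74*(K(18) + W) = -74*(22*18 + 128) = -74*(396 + 128) = -74*524 = -38776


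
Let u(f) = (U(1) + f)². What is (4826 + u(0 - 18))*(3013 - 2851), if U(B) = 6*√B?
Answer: 805140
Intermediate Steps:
u(f) = (6 + f)² (u(f) = (6*√1 + f)² = (6*1 + f)² = (6 + f)²)
(4826 + u(0 - 18))*(3013 - 2851) = (4826 + (6 + (0 - 18))²)*(3013 - 2851) = (4826 + (6 - 18)²)*162 = (4826 + (-12)²)*162 = (4826 + 144)*162 = 4970*162 = 805140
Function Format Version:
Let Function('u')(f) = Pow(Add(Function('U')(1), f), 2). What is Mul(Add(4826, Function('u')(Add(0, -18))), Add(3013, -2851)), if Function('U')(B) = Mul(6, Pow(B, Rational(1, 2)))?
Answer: 805140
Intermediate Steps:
Function('u')(f) = Pow(Add(6, f), 2) (Function('u')(f) = Pow(Add(Mul(6, Pow(1, Rational(1, 2))), f), 2) = Pow(Add(Mul(6, 1), f), 2) = Pow(Add(6, f), 2))
Mul(Add(4826, Function('u')(Add(0, -18))), Add(3013, -2851)) = Mul(Add(4826, Pow(Add(6, Add(0, -18)), 2)), Add(3013, -2851)) = Mul(Add(4826, Pow(Add(6, -18), 2)), 162) = Mul(Add(4826, Pow(-12, 2)), 162) = Mul(Add(4826, 144), 162) = Mul(4970, 162) = 805140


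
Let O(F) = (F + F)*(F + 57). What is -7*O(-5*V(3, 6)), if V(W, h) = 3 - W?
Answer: 0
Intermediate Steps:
O(F) = 2*F*(57 + F) (O(F) = (2*F)*(57 + F) = 2*F*(57 + F))
-7*O(-5*V(3, 6)) = -14*(-5*(3 - 1*3))*(57 - 5*(3 - 1*3)) = -14*(-5*(3 - 3))*(57 - 5*(3 - 3)) = -14*(-5*0)*(57 - 5*0) = -14*0*(57 + 0) = -14*0*57 = -7*0 = 0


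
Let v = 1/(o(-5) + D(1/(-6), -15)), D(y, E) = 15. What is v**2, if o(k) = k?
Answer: 1/100 ≈ 0.010000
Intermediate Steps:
v = 1/10 (v = 1/(-5 + 15) = 1/10 ≈ 0.10000)
v**2 = (1/10)**2 = 1/100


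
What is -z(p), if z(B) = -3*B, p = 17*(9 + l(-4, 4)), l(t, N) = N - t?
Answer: 867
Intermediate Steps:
p = 289 (p = 17*(9 + (4 - 1*(-4))) = 17*(9 + (4 + 4)) = 17*(9 + 8) = 17*17 = 289)
-z(p) = -(-3)*289 = -1*(-867) = 867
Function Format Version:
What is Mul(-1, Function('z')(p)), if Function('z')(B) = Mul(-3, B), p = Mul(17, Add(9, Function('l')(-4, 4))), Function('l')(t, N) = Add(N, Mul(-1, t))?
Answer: 867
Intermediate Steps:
p = 289 (p = Mul(17, Add(9, Add(4, Mul(-1, -4)))) = Mul(17, Add(9, Add(4, 4))) = Mul(17, Add(9, 8)) = Mul(17, 17) = 289)
Mul(-1, Function('z')(p)) = Mul(-1, Mul(-3, 289)) = Mul(-1, -867) = 867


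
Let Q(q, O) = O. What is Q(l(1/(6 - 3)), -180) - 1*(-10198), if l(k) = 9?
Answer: 10018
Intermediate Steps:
Q(l(1/(6 - 3)), -180) - 1*(-10198) = -180 - 1*(-10198) = -180 + 10198 = 10018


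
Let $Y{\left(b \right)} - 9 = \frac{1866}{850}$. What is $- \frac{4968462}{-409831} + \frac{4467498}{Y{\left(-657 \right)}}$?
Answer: $\frac{129694048066391}{324995983} \approx 3.9906 \cdot 10^{5}$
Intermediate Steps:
$Y{\left(b \right)} = \frac{4758}{425}$ ($Y{\left(b \right)} = 9 + \frac{1866}{850} = 9 + 1866 \cdot \frac{1}{850} = 9 + \frac{933}{425} = \frac{4758}{425}$)
$- \frac{4968462}{-409831} + \frac{4467498}{Y{\left(-657 \right)}} = - \frac{4968462}{-409831} + \frac{4467498}{\frac{4758}{425}} = \left(-4968462\right) \left(- \frac{1}{409831}\right) + 4467498 \cdot \frac{425}{4758} = \frac{4968462}{409831} + \frac{316447775}{793} = \frac{129694048066391}{324995983}$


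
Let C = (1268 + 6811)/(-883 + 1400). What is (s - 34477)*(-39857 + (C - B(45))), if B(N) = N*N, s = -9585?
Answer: 953718244730/517 ≈ 1.8447e+9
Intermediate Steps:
C = 8079/517 ≈ 15.627
B(N) = N**2
(s - 34477)*(-39857 + (C - B(45))) = (-9585 - 34477)*(-39857 + (8079/517 - 1*45**2)) = -44062*(-39857 + (8079/517 - 1*2025)) = -44062*(-39857 + (8079/517 - 2025)) = -44062*(-39857 - 1038846/517) = -44062*(-21644915/517) = 953718244730/517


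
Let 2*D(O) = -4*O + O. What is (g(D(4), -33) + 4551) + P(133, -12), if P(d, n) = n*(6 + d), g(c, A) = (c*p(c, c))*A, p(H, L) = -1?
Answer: 2685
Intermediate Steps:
D(O) = -3*O/2 (D(O) = (-4*O + O)/2 = (-3*O)/2 = -3*O/2)
g(c, A) = -A*c (g(c, A) = (c*(-1))*A = (-c)*A = -A*c)
(g(D(4), -33) + 4551) + P(133, -12) = (-1*(-33)*(-3/2*4) + 4551) - 12*(6 + 133) = (-1*(-33)*(-6) + 4551) - 12*139 = (-198 + 4551) - 1668 = 4353 - 1668 = 2685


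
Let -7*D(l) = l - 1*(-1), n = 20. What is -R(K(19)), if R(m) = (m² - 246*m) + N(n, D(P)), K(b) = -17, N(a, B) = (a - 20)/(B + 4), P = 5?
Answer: -4471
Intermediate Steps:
D(l) = -⅐ - l/7 (D(l) = -(l - 1*(-1))/7 = -(l + 1)/7 = -(1 + l)/7 = -⅐ - l/7)
N(a, B) = (-20 + a)/(4 + B)
R(m) = m² - 246*m (R(m) = (m² - 246*m) + (-20 + 20)/(4 + (-⅐ - ⅐*5)) = (m² - 246*m) + 0/(4 + (-⅐ - 5/7)) = (m² - 246*m) + 0/(4 - 6/7) = (m² - 246*m) + 0/(22/7) = (m² - 246*m) + (7/22)*0 = (m² - 246*m) + 0 = m² - 246*m)
-R(K(19)) = -(-17)*(-246 - 17) = -(-17)*(-263) = -1*4471 = -4471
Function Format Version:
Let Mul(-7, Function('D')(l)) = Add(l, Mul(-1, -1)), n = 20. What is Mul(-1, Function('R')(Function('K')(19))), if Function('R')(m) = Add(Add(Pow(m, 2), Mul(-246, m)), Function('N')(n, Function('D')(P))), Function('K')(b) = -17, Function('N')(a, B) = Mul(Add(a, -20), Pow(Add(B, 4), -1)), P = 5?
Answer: -4471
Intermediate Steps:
Function('D')(l) = Add(Rational(-1, 7), Mul(Rational(-1, 7), l)) (Function('D')(l) = Mul(Rational(-1, 7), Add(l, Mul(-1, -1))) = Mul(Rational(-1, 7), Add(l, 1)) = Mul(Rational(-1, 7), Add(1, l)) = Add(Rational(-1, 7), Mul(Rational(-1, 7), l)))
Function('N')(a, B) = Mul(Pow(Add(4, B), -1), Add(-20, a)) (Function('N')(a, B) = Mul(Add(-20, a), Pow(Add(4, B), -1)) = Mul(Pow(Add(4, B), -1), Add(-20, a)))
Function('R')(m) = Add(Pow(m, 2), Mul(-246, m)) (Function('R')(m) = Add(Add(Pow(m, 2), Mul(-246, m)), Mul(Pow(Add(4, Add(Rational(-1, 7), Mul(Rational(-1, 7), 5))), -1), Add(-20, 20))) = Add(Add(Pow(m, 2), Mul(-246, m)), Mul(Pow(Add(4, Add(Rational(-1, 7), Rational(-5, 7))), -1), 0)) = Add(Add(Pow(m, 2), Mul(-246, m)), Mul(Pow(Add(4, Rational(-6, 7)), -1), 0)) = Add(Add(Pow(m, 2), Mul(-246, m)), Mul(Pow(Rational(22, 7), -1), 0)) = Add(Add(Pow(m, 2), Mul(-246, m)), Mul(Rational(7, 22), 0)) = Add(Add(Pow(m, 2), Mul(-246, m)), 0) = Add(Pow(m, 2), Mul(-246, m)))
Mul(-1, Function('R')(Function('K')(19))) = Mul(-1, Mul(-17, Add(-246, -17))) = Mul(-1, Mul(-17, -263)) = Mul(-1, 4471) = -4471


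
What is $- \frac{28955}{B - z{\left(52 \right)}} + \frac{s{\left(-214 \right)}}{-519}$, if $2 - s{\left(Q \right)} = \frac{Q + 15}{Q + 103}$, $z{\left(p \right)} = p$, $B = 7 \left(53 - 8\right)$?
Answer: $- \frac{1668074644}{15151167} \approx -110.1$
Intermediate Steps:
$B = 315$ ($B = 7 \cdot 45 = 315$)
$s{\left(Q \right)} = 2 - \frac{15 + Q}{103 + Q}$ ($s{\left(Q \right)} = 2 - \frac{Q + 15}{Q + 103} = 2 - \frac{15 + Q}{103 + Q}$)
$- \frac{28955}{B - z{\left(52 \right)}} + \frac{s{\left(-214 \right)}}{-519} = - \frac{28955}{315 - 52} + \frac{\frac{1}{103 - 214} \left(191 - 214\right)}{-519} = - \frac{28955}{315 - 52} + \frac{1}{-111} \left(-23\right) \left(- \frac{1}{519}\right) = - \frac{28955}{263} + \left(- \frac{1}{111}\right) \left(-23\right) \left(- \frac{1}{519}\right) = \left(-28955\right) \frac{1}{263} + \frac{23}{111} \left(- \frac{1}{519}\right) = - \frac{28955}{263} - \frac{23}{57609} = - \frac{1668074644}{15151167}$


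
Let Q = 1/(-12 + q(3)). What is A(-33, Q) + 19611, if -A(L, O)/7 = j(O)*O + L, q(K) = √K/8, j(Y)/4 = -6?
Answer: 60891774/3071 - 448*√3/3071 ≈ 19828.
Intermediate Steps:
j(Y) = -24 (j(Y) = 4*(-6) = -24)
q(K) = √K/8
Q = 1/(-12 + √3/8) ≈ -0.084864
A(L, O) = -7*L + 168*O (A(L, O) = -7*(-24*O + L) = -7*(L - 24*O) = -7*L + 168*O)
A(-33, Q) + 19611 = (-7*(-33) + 168*(-256/3071 - 8*√3/9213)) + 19611 = (231 + (-43008/3071 - 448*√3/3071)) + 19611 = (666393/3071 - 448*√3/3071) + 19611 = 60891774/3071 - 448*√3/3071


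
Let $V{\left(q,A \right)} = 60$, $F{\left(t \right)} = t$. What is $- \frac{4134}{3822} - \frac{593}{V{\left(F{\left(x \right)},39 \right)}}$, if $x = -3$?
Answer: $- \frac{32237}{2940} \approx -10.965$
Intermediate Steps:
$- \frac{4134}{3822} - \frac{593}{V{\left(F{\left(x \right)},39 \right)}} = - \frac{4134}{3822} - \frac{593}{60} = \left(-4134\right) \frac{1}{3822} - \frac{593}{60} = - \frac{53}{49} - \frac{593}{60} = - \frac{32237}{2940}$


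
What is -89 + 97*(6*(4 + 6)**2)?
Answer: 58111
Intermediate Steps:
-89 + 97*(6*(4 + 6)**2) = -89 + 97*(6*10**2) = -89 + 97*(6*100) = -89 + 97*600 = -89 + 58200 = 58111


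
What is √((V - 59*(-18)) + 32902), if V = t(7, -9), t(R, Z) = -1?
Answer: √33963 ≈ 184.29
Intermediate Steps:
V = -1
√((V - 59*(-18)) + 32902) = √((-1 - 59*(-18)) + 32902) = √((-1 + 1062) + 32902) = √(1061 + 32902) = √33963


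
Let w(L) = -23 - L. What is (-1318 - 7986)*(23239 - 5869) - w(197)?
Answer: -161610260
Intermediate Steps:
(-1318 - 7986)*(23239 - 5869) - w(197) = (-1318 - 7986)*(23239 - 5869) - (-23 - 1*197) = -9304*17370 - (-23 - 197) = -161610480 - 1*(-220) = -161610480 + 220 = -161610260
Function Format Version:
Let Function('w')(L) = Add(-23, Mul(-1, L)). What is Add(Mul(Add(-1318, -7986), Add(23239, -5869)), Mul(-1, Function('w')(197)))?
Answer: -161610260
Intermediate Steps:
Add(Mul(Add(-1318, -7986), Add(23239, -5869)), Mul(-1, Function('w')(197))) = Add(Mul(Add(-1318, -7986), Add(23239, -5869)), Mul(-1, Add(-23, Mul(-1, 197)))) = Add(Mul(-9304, 17370), Mul(-1, Add(-23, -197))) = Add(-161610480, Mul(-1, -220)) = Add(-161610480, 220) = -161610260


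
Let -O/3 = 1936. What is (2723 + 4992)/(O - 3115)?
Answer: -7715/8923 ≈ -0.86462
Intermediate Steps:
O = -5808 (O = -3*1936 = -5808)
(2723 + 4992)/(O - 3115) = (2723 + 4992)/(-5808 - 3115) = 7715/(-8923) = 7715*(-1/8923) = -7715/8923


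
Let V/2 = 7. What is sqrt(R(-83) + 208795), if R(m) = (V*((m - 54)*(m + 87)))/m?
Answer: sqrt(1439025531)/83 ≈ 457.04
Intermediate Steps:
V = 14 (V = 2*7 = 14)
R(m) = 14*(-54 + m)*(87 + m)/m (R(m) = (14*((m - 54)*(m + 87)))/m = (14*((-54 + m)*(87 + m)))/m = (14*(-54 + m)*(87 + m))/m = 14*(-54 + m)*(87 + m)/m)
sqrt(R(-83) + 208795) = sqrt((462 - 65772/(-83) + 14*(-83)) + 208795) = sqrt((462 - 65772*(-1/83) - 1162) + 208795) = sqrt((462 + 65772/83 - 1162) + 208795) = sqrt(7672/83 + 208795) = sqrt(17337657/83) = sqrt(1439025531)/83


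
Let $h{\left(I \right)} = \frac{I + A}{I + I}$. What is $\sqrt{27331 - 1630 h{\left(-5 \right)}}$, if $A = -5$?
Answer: $\sqrt{25701} \approx 160.32$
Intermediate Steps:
$h{\left(I \right)} = \frac{-5 + I}{2 I}$ ($h{\left(I \right)} = \frac{I - 5}{I + I} = \frac{-5 + I}{2 I}$)
$\sqrt{27331 - 1630 h{\left(-5 \right)}} = \sqrt{27331 - 1630 \frac{-5 - 5}{2 \left(-5\right)}} = \sqrt{27331 - 1630 \cdot \frac{1}{2} \left(- \frac{1}{5}\right) \left(-10\right)} = \sqrt{27331 - 1630} = \sqrt{25701}$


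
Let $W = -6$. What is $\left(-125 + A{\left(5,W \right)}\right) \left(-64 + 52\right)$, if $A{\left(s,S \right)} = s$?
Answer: $1440$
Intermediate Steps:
$\left(-125 + A{\left(5,W \right)}\right) \left(-64 + 52\right) = \left(-125 + 5\right) \left(-64 + 52\right) = \left(-120\right) \left(-12\right) = 1440$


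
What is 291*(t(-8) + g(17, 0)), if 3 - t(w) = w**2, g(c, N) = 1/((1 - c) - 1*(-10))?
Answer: -35599/2 ≈ -17800.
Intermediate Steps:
g(c, N) = 1/(11 - c) (g(c, N) = 1/((1 - c) + 10) = 1/(11 - c))
t(w) = 3 - w**2
291*(t(-8) + g(17, 0)) = 291*((3 - 1*(-8)**2) - 1/(-11 + 17)) = 291*((3 - 1*64) - 1/6) = 291*((3 - 64) - 1*1/6) = 291*(-61 - 1/6) = 291*(-367/6) = -35599/2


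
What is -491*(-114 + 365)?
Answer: -123241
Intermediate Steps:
-491*(-114 + 365) = -491*251 = -123241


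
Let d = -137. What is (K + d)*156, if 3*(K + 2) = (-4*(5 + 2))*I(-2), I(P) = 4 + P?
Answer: -24596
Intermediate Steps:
K = -62/3 (K = -2 + ((-4*(5 + 2))*(4 - 2))/3 = -2 + (-4*7*2)/3 = -2 + (-28*2)/3 = -2 + (1/3)*(-56) = -2 - 56/3 = -62/3 ≈ -20.667)
(K + d)*156 = (-62/3 - 137)*156 = -473/3*156 = -24596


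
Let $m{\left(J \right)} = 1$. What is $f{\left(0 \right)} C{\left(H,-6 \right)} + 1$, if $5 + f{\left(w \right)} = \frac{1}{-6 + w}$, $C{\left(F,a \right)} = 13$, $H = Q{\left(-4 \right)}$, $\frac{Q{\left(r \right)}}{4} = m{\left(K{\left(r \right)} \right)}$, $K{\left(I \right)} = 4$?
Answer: $- \frac{397}{6} \approx -66.167$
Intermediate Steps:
$Q{\left(r \right)} = 4$ ($Q{\left(r \right)} = 4 \cdot 1 = 4$)
$H = 4$
$f{\left(w \right)} = -5 + \frac{1}{-6 + w}$
$f{\left(0 \right)} C{\left(H,-6 \right)} + 1 = \frac{31 - 0}{-6 + 0} \cdot 13 + 1 = \frac{31 + 0}{-6} \cdot 13 + 1 = \left(- \frac{1}{6}\right) 31 \cdot 13 + 1 = \left(- \frac{31}{6}\right) 13 + 1 = - \frac{403}{6} + 1 = - \frac{397}{6}$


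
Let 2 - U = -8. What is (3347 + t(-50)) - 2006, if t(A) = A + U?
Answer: 1301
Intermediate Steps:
U = 10 (U = 2 - 1*(-8) = 2 + 8 = 10)
t(A) = 10 + A (t(A) = A + 10 = 10 + A)
(3347 + t(-50)) - 2006 = (3347 + (10 - 50)) - 2006 = (3347 - 40) - 2006 = 3307 - 2006 = 1301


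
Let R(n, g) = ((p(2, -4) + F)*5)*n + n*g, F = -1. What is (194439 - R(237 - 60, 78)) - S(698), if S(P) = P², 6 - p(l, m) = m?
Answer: -314536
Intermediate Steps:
p(l, m) = 6 - m
R(n, g) = 45*n + g*n (R(n, g) = (((6 - 1*(-4)) - 1)*5)*n + n*g = (((6 + 4) - 1)*5)*n + g*n = ((10 - 1)*5)*n + g*n = (9*5)*n + g*n = 45*n + g*n)
(194439 - R(237 - 60, 78)) - S(698) = (194439 - (237 - 60)*(45 + 78)) - 1*698² = (194439 - 177*123) - 1*487204 = (194439 - 1*21771) - 487204 = (194439 - 21771) - 487204 = 172668 - 487204 = -314536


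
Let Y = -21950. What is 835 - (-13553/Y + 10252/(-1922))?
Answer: 17712939517/21093950 ≈ 839.72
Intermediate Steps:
835 - (-13553/Y + 10252/(-1922)) = 835 - (-13553/(-21950) + 10252/(-1922)) = 835 - (-13553*(-1/21950) + 10252*(-1/1922)) = 835 - (13553/21950 - 5126/961) = 835 - 1*(-99491267/21093950) = 835 + 99491267/21093950 = 17712939517/21093950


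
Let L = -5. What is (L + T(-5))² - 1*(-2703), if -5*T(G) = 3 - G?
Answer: 68664/25 ≈ 2746.6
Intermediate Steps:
T(G) = -⅗ + G/5 (T(G) = -(3 - G)/5 = -⅗ + G/5)
(L + T(-5))² - 1*(-2703) = (-5 + (-⅗ + (⅕)*(-5)))² - 1*(-2703) = (-5 + (-⅗ - 1))² + 2703 = (-5 - 8/5)² + 2703 = (-33/5)² + 2703 = 1089/25 + 2703 = 68664/25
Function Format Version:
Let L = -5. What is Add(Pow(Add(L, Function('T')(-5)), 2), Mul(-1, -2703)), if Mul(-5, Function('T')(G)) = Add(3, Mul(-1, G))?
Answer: Rational(68664, 25) ≈ 2746.6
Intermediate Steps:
Function('T')(G) = Add(Rational(-3, 5), Mul(Rational(1, 5), G)) (Function('T')(G) = Mul(Rational(-1, 5), Add(3, Mul(-1, G))) = Add(Rational(-3, 5), Mul(Rational(1, 5), G)))
Add(Pow(Add(L, Function('T')(-5)), 2), Mul(-1, -2703)) = Add(Pow(Add(-5, Add(Rational(-3, 5), Mul(Rational(1, 5), -5))), 2), Mul(-1, -2703)) = Add(Pow(Add(-5, Add(Rational(-3, 5), -1)), 2), 2703) = Add(Pow(Add(-5, Rational(-8, 5)), 2), 2703) = Add(Pow(Rational(-33, 5), 2), 2703) = Add(Rational(1089, 25), 2703) = Rational(68664, 25)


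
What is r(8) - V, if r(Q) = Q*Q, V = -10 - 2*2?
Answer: 78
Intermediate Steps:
V = -14 (V = -10 - 4 = -14)
r(Q) = Q²
r(8) - V = 8² - 1*(-14) = 64 + 14 = 78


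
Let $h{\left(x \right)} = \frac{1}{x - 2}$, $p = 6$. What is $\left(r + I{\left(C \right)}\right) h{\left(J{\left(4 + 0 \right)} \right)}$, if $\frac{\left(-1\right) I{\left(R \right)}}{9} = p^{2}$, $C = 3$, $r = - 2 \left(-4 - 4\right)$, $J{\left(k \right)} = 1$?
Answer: $308$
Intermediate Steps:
$h{\left(x \right)} = \frac{1}{-2 + x}$
$r = 16$ ($r = \left(-2\right) \left(-8\right) = 16$)
$I{\left(R \right)} = -324$ ($I{\left(R \right)} = - 9 \cdot 6^{2} = \left(-9\right) 36 = -324$)
$\left(r + I{\left(C \right)}\right) h{\left(J{\left(4 + 0 \right)} \right)} = \frac{16 - 324}{-2 + 1} = - \frac{308}{-1} = \left(-308\right) \left(-1\right) = 308$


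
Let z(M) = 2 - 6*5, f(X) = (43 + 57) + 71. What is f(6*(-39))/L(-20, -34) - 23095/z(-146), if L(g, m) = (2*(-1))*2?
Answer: 10949/14 ≈ 782.07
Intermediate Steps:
L(g, m) = -4 (L(g, m) = -2*2 = -4)
f(X) = 171 (f(X) = 100 + 71 = 171)
z(M) = -28 (z(M) = 2 - 30 = -28)
f(6*(-39))/L(-20, -34) - 23095/z(-146) = 171/(-4) - 23095/(-28) = 171*(-¼) - 23095*(-1/28) = -171/4 + 23095/28 = 10949/14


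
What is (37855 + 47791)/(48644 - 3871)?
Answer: 85646/44773 ≈ 1.9129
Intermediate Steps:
(37855 + 47791)/(48644 - 3871) = 85646/44773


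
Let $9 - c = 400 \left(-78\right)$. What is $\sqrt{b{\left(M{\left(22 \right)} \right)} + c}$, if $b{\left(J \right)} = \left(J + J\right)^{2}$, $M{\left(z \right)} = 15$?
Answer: $\sqrt{32109} \approx 179.19$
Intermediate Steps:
$b{\left(J \right)} = 4 J^{2}$ ($b{\left(J \right)} = \left(2 J\right)^{2} = 4 J^{2}$)
$c = 31209$ ($c = 9 - 400 \left(-78\right) = 9 - -31200 = 9 + 31200 = 31209$)
$\sqrt{b{\left(M{\left(22 \right)} \right)} + c} = \sqrt{4 \cdot 15^{2} + 31209} = \sqrt{4 \cdot 225 + 31209} = \sqrt{900 + 31209} = \sqrt{32109}$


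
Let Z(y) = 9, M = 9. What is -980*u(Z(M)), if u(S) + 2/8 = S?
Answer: -8575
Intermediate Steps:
u(S) = -¼ + S
-980*u(Z(M)) = -980*(-¼ + 9) = -980*35/4 = -8575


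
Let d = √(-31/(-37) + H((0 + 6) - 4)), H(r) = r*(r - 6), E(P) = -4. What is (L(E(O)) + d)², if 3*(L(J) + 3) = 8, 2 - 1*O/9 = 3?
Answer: (37 - 3*I*√9805)²/12321 ≈ -7.051 - 1.7841*I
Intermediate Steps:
O = -9 (O = 18 - 9*3 = 18 - 27 = -9)
L(J) = -⅓ (L(J) = -3 + (⅓)*8 = -3 + 8/3 = -⅓)
H(r) = r*(-6 + r)
d = I*√9805/37 (d = √(-31/(-37) + ((0 + 6) - 4)*(-6 + ((0 + 6) - 4))) = √(-31*(-1/37) + (6 - 4)*(-6 + (6 - 4))) = √(31/37 + 2*(-6 + 2)) = √(31/37 + 2*(-4)) = √(31/37 - 8) = √(-265/37) = I*√9805/37 ≈ 2.6762*I)
(L(E(O)) + d)² = (-⅓ + I*√9805/37)²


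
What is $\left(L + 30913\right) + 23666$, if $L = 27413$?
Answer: $81992$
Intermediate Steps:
$\left(L + 30913\right) + 23666 = \left(27413 + 30913\right) + 23666 = 58326 + 23666 = 81992$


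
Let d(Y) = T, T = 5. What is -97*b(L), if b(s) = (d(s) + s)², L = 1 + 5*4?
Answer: -65572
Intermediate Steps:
d(Y) = 5
L = 21 (L = 1 + 20 = 21)
b(s) = (5 + s)²
-97*b(L) = -97*(5 + 21)² = -97*26² = -97*676 = -65572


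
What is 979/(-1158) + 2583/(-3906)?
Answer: -27044/17949 ≈ -1.5067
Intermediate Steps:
979/(-1158) + 2583/(-3906) = 979*(-1/1158) + 2583*(-1/3906) = -979/1158 - 41/62 = -27044/17949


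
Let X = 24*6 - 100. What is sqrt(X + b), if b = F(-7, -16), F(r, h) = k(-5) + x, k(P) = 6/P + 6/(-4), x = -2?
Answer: sqrt(3930)/10 ≈ 6.2690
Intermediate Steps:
k(P) = -3/2 + 6/P (k(P) = 6/P + 6*(-1/4) = 6/P - 3/2 = -3/2 + 6/P)
F(r, h) = -47/10 (F(r, h) = (-3/2 + 6/(-5)) - 2 = (-3/2 + 6*(-1/5)) - 2 = (-3/2 - 6/5) - 2 = -27/10 - 2 = -47/10)
X = 44 (X = 144 - 100 = 44)
b = -47/10 ≈ -4.7000
sqrt(X + b) = sqrt(44 - 47/10) = sqrt(393/10) = sqrt(3930)/10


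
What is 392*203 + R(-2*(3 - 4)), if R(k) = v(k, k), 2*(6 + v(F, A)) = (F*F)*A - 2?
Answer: 79573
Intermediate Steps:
v(F, A) = -7 + A*F**2/2 (v(F, A) = -6 + ((F*F)*A - 2)/2 = -6 + (F**2*A - 2)/2 = -6 + (A*F**2 - 2)/2 = -6 + (-2 + A*F**2)/2 = -6 + (-1 + A*F**2/2) = -7 + A*F**2/2)
R(k) = -7 + k**3/2 (R(k) = -7 + k*k**2/2 = -7 + k**3/2)
392*203 + R(-2*(3 - 4)) = 392*203 + (-7 + (-2*(3 - 4))**3/2) = 79576 + (-7 + (-2*(-1))**3/2) = 79576 + (-7 + (1/2)*2**3) = 79576 + (-7 + (1/2)*8) = 79576 + (-7 + 4) = 79576 - 3 = 79573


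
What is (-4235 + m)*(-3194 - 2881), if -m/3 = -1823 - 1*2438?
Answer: -51929100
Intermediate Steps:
m = 12783 (m = -3*(-1823 - 1*2438) = -3*(-1823 - 2438) = -3*(-4261) = 12783)
(-4235 + m)*(-3194 - 2881) = (-4235 + 12783)*(-3194 - 2881) = 8548*(-6075) = -51929100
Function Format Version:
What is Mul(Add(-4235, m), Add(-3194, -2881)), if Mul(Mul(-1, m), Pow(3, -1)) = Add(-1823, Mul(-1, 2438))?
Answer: -51929100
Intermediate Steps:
m = 12783 (m = Mul(-3, Add(-1823, Mul(-1, 2438))) = Mul(-3, Add(-1823, -2438)) = Mul(-3, -4261) = 12783)
Mul(Add(-4235, m), Add(-3194, -2881)) = Mul(Add(-4235, 12783), Add(-3194, -2881)) = Mul(8548, -6075) = -51929100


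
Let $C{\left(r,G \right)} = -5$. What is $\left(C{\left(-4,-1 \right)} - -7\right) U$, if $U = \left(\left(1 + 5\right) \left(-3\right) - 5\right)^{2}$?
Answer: $1058$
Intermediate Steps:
$U = 529$ ($U = \left(6 \left(-3\right) - 5\right)^{2} = \left(-18 - 5\right)^{2} = \left(-23\right)^{2} = 529$)
$\left(C{\left(-4,-1 \right)} - -7\right) U = \left(-5 - -7\right) 529 = \left(-5 + 7\right) 529 = 2 \cdot 529 = 1058$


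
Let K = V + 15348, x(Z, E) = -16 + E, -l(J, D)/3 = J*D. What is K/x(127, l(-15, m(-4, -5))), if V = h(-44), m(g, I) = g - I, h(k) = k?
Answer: 15304/29 ≈ 527.72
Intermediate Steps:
V = -44
l(J, D) = -3*D*J (l(J, D) = -3*J*D = -3*D*J)
K = 15304 (K = -44 + 15348 = 15304)
K/x(127, l(-15, m(-4, -5))) = 15304/(-16 - 3*(-4 - 1*(-5))*(-15)) = 15304/(-16 - 3*(-4 + 5)*(-15)) = 15304/(-16 - 3*1*(-15)) = 15304/(-16 + 45) = 15304/29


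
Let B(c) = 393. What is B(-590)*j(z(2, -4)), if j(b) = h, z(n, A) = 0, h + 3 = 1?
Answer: -786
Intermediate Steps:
h = -2 (h = -3 + 1 = -2)
j(b) = -2
B(-590)*j(z(2, -4)) = 393*(-2) = -786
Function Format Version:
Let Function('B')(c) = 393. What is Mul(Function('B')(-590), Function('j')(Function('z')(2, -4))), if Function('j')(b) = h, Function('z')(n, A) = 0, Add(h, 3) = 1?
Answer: -786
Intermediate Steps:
h = -2 (h = Add(-3, 1) = -2)
Function('j')(b) = -2
Mul(Function('B')(-590), Function('j')(Function('z')(2, -4))) = Mul(393, -2) = -786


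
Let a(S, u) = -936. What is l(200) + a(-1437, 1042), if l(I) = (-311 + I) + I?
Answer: -847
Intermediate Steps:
l(I) = -311 + 2*I
l(200) + a(-1437, 1042) = (-311 + 2*200) - 936 = (-311 + 400) - 936 = 89 - 936 = -847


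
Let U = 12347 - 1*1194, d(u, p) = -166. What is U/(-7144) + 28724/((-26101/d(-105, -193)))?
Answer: 41337579/228232 ≈ 181.12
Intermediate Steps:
U = 11153 (U = 12347 - 1194 = 11153)
U/(-7144) + 28724/((-26101/d(-105, -193))) = 11153/(-7144) + 28724/((-26101/(-166))) = 11153*(-1/7144) + 28724/((-26101*(-1/166))) = -587/376 + 28724/(26101/166) = -587/376 + 28724*(166/26101) = -587/376 + 110888/607 = 41337579/228232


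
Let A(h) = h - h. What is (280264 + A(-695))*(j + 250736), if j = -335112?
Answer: -23647555264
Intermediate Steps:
A(h) = 0
(280264 + A(-695))*(j + 250736) = (280264 + 0)*(-335112 + 250736) = 280264*(-84376) = -23647555264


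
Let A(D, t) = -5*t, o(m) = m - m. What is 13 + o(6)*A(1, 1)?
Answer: 13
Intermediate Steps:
o(m) = 0
13 + o(6)*A(1, 1) = 13 + 0*(-5*1) = 13 + 0*(-5) = 13 + 0 = 13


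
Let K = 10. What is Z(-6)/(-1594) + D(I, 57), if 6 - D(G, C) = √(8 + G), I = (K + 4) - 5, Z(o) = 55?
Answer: 9509/1594 - √17 ≈ 1.8424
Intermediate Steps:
I = 9 (I = (10 + 4) - 5 = 14 - 5 = 9)
D(G, C) = 6 - √(8 + G)
Z(-6)/(-1594) + D(I, 57) = 55/(-1594) + (6 - √(8 + 9)) = 55*(-1/1594) + (6 - √17) = -55/1594 + (6 - √17) = 9509/1594 - √17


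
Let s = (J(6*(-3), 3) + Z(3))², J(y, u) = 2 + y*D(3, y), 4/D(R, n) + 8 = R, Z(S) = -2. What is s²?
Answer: 26873856/625 ≈ 42998.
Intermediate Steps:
D(R, n) = 4/(-8 + R)
J(y, u) = 2 - 4*y/5 (J(y, u) = 2 + y*(4/(-8 + 3)) = 2 + y*(4/(-5)) = 2 + y*(4*(-⅕)) = 2 + y*(-⅘) = 2 - 4*y/5)
s = 5184/25 (s = ((2 - 24*(-3)/5) - 2)² = ((2 - ⅘*(-18)) - 2)² = ((2 + 72/5) - 2)² = (82/5 - 2)² = (72/5)² = 5184/25 ≈ 207.36)
s² = (5184/25)² = 26873856/625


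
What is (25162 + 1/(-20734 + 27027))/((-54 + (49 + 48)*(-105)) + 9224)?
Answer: -158344467/6387395 ≈ -24.790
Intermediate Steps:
(25162 + 1/(-20734 + 27027))/((-54 + (49 + 48)*(-105)) + 9224) = (25162 + 1/6293)/((-54 + 97*(-105)) + 9224) = (25162 + 1/6293)/((-54 - 10185) + 9224) = 158344467/(6293*(-10239 + 9224)) = (158344467/6293)/(-1015) = (158344467/6293)*(-1/1015) = -158344467/6387395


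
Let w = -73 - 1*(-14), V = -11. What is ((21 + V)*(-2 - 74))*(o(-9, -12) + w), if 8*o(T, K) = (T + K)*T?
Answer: 26885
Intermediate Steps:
o(T, K) = T*(K + T)/8 (o(T, K) = ((T + K)*T)/8 = ((K + T)*T)/8 = (T*(K + T))/8 = T*(K + T)/8)
w = -59 (w = -73 + 14 = -59)
((21 + V)*(-2 - 74))*(o(-9, -12) + w) = ((21 - 11)*(-2 - 74))*((1/8)*(-9)*(-12 - 9) - 59) = (10*(-76))*((1/8)*(-9)*(-21) - 59) = -760*(189/8 - 59) = -760*(-283/8) = 26885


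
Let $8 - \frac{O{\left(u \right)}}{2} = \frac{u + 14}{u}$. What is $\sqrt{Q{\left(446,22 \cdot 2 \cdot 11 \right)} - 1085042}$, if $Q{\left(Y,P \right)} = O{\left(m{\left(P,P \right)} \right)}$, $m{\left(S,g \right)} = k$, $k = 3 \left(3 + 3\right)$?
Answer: $\frac{i \sqrt{9765266}}{3} \approx 1041.6 i$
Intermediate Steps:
$k = 18$ ($k = 3 \cdot 6 = 18$)
$m{\left(S,g \right)} = 18$
$O{\left(u \right)} = 16 - \frac{2 \left(14 + u\right)}{u}$ ($O{\left(u \right)} = 16 - 2 \frac{u + 14}{u} = 16 - 2 \frac{14 + u}{u} = 16 - \frac{2 \left(14 + u\right)}{u}$)
$Q{\left(Y,P \right)} = \frac{112}{9}$ ($Q{\left(Y,P \right)} = 14 - \frac{28}{18} = 14 - \frac{14}{9} = \frac{112}{9}$)
$\sqrt{Q{\left(446,22 \cdot 2 \cdot 11 \right)} - 1085042} = \sqrt{\frac{112}{9} - 1085042} = \sqrt{- \frac{9765266}{9}} = \frac{i \sqrt{9765266}}{3}$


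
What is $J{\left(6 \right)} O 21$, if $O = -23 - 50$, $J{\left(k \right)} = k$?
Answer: $-9198$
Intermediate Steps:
$O = -73$ ($O = -23 - 50 = -73$)
$J{\left(6 \right)} O 21 = 6 \left(-73\right) 21 = \left(-438\right) 21 = -9198$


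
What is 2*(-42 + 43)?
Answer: 2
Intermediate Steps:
2*(-42 + 43) = 2*1 = 2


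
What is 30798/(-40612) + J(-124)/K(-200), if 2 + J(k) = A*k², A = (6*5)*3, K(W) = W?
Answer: -7025823557/1015300 ≈ -6919.9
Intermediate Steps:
A = 90 (A = 30*3 = 90)
J(k) = -2 + 90*k²
30798/(-40612) + J(-124)/K(-200) = 30798/(-40612) + (-2 + 90*(-124)²)/(-200) = 30798*(-1/40612) + (-2 + 90*15376)*(-1/200) = -15399/20306 + (-2 + 1383840)*(-1/200) = -15399/20306 + 1383838*(-1/200) = -15399/20306 - 691919/100 = -7025823557/1015300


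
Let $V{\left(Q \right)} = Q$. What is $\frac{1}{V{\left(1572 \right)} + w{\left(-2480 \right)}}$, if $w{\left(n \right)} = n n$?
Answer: $\frac{1}{6151972} \approx 1.6255 \cdot 10^{-7}$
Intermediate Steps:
$w{\left(n \right)} = n^{2}$
$\frac{1}{V{\left(1572 \right)} + w{\left(-2480 \right)}} = \frac{1}{1572 + \left(-2480\right)^{2}} = \frac{1}{1572 + 6150400} = \frac{1}{6151972}$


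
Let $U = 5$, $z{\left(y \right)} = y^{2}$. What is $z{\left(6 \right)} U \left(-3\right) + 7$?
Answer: $-533$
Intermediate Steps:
$z{\left(6 \right)} U \left(-3\right) + 7 = 6^{2} \cdot 5 \left(-3\right) + 7 = 36 \left(-15\right) + 7 = -540 + 7 = -533$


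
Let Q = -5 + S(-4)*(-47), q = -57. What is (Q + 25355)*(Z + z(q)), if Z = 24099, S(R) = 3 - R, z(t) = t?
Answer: 601554882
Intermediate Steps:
Q = -334 (Q = -5 + (3 - 1*(-4))*(-47) = -5 + (3 + 4)*(-47) = -5 + 7*(-47) = -5 - 329 = -334)
(Q + 25355)*(Z + z(q)) = (-334 + 25355)*(24099 - 57) = 25021*24042 = 601554882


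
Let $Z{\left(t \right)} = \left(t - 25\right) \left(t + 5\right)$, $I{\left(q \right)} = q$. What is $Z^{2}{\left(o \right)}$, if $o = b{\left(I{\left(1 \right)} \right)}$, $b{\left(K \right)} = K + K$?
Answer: $25921$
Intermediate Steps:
$b{\left(K \right)} = 2 K$
$o = 2$ ($o = 2 \cdot 1 = 2$)
$Z{\left(t \right)} = \left(-25 + t\right) \left(5 + t\right)$
$Z^{2}{\left(o \right)} = \left(-125 + 2^{2} - 40\right)^{2} = \left(-125 + 4 - 40\right)^{2} = \left(-161\right)^{2} = 25921$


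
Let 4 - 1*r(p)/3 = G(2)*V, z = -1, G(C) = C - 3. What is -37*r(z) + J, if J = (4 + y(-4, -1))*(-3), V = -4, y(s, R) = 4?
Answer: -24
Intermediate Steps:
G(C) = -3 + C
J = -24 (J = (4 + 4)*(-3) = 8*(-3) = -24)
r(p) = 0 (r(p) = 12 - 3*(-3 + 2)*(-4) = 12 - (-3)*(-4) = 12 - 3*4 = 12 - 12 = 0)
-37*r(z) + J = -37*0 - 24 = 0 - 24 = -24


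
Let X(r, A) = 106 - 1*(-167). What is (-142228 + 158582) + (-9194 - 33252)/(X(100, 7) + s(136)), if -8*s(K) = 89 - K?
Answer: 36146206/2231 ≈ 16202.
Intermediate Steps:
s(K) = -89/8 + K/8 (s(K) = -(89 - K)/8 = -89/8 + K/8)
X(r, A) = 273 (X(r, A) = 106 + 167 = 273)
(-142228 + 158582) + (-9194 - 33252)/(X(100, 7) + s(136)) = (-142228 + 158582) + (-9194 - 33252)/(273 + (-89/8 + (⅛)*136)) = 16354 - 42446/(273 + (-89/8 + 17)) = 16354 - 42446/(273 + 47/8) = 16354 - 42446/2231/8 = 16354 - 42446*8/2231 = 16354 - 339568/2231 = 36146206/2231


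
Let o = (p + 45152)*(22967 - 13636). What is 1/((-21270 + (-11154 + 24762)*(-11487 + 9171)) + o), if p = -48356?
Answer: -1/61433922 ≈ -1.6278e-8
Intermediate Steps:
o = -29896524 (o = (-48356 + 45152)*(22967 - 13636) = -3204*9331 = -29896524)
1/((-21270 + (-11154 + 24762)*(-11487 + 9171)) + o) = 1/((-21270 + (-11154 + 24762)*(-11487 + 9171)) - 29896524) = 1/((-21270 + 13608*(-2316)) - 29896524) = 1/((-21270 - 31516128) - 29896524) = 1/(-31537398 - 29896524) = 1/(-61433922) = -1/61433922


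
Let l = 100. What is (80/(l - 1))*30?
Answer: 800/33 ≈ 24.242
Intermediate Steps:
(80/(l - 1))*30 = (80/(100 - 1))*30 = (80/99)*30 = 800/33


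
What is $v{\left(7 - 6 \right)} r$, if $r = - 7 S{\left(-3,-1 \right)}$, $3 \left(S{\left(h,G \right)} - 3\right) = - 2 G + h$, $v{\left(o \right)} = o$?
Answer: $- \frac{56}{3} \approx -18.667$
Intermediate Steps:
$S{\left(h,G \right)} = 3 - \frac{2 G}{3} + \frac{h}{3}$ ($S{\left(h,G \right)} = 3 + \frac{- 2 G + h}{3} = 3 + \frac{h - 2 G}{3} = 3 - \left(- \frac{h}{3} + \frac{2 G}{3}\right) = 3 - \frac{2 G}{3} + \frac{h}{3}$)
$r = - \frac{56}{3}$ ($r = - 7 \left(3 - - \frac{2}{3} + \frac{1}{3} \left(-3\right)\right) = - 7 \left(3 + \frac{2}{3} - 1\right) = \left(-7\right) \frac{8}{3} = - \frac{56}{3} \approx -18.667$)
$v{\left(7 - 6 \right)} r = \left(7 - 6\right) \left(- \frac{56}{3}\right) = 1 \left(- \frac{56}{3}\right) = - \frac{56}{3}$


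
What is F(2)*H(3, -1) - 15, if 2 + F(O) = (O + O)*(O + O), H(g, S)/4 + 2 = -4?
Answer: -351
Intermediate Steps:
H(g, S) = -24 (H(g, S) = -8 + 4*(-4) = -8 - 16 = -24)
F(O) = -2 + 4*O² (F(O) = -2 + (O + O)*(O + O) = -2 + (2*O)*(2*O) = -2 + 4*O²)
F(2)*H(3, -1) - 15 = (-2 + 4*2²)*(-24) - 15 = (-2 + 4*4)*(-24) - 15 = (-2 + 16)*(-24) - 15 = 14*(-24) - 15 = -336 - 15 = -351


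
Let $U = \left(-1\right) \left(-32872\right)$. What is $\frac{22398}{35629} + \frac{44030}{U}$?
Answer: $\frac{164643709}{83656892} \approx 1.9681$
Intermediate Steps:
$U = 32872$
$\frac{22398}{35629} + \frac{44030}{U} = \frac{22398}{35629} + \frac{44030}{32872} = 22398 \cdot \frac{1}{35629} + 44030 \cdot \frac{1}{32872} = \frac{22398}{35629} + \frac{3145}{2348} = \frac{164643709}{83656892}$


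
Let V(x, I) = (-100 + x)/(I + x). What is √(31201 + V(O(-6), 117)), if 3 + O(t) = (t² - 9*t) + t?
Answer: √135911138/66 ≈ 176.64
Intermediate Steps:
O(t) = -3 + t² - 8*t (O(t) = -3 + ((t² - 9*t) + t) = -3 + (t² - 8*t) = -3 + t² - 8*t)
V(x, I) = (-100 + x)/(I + x)
√(31201 + V(O(-6), 117)) = √(31201 + (-100 + (-3 + (-6)² - 8*(-6)))/(117 + (-3 + (-6)² - 8*(-6)))) = √(31201 + (-100 + (-3 + 36 + 48))/(117 + (-3 + 36 + 48))) = √(31201 + (-100 + 81)/(117 + 81)) = √(31201 - 19/198) = √(6177779/198) = √135911138/66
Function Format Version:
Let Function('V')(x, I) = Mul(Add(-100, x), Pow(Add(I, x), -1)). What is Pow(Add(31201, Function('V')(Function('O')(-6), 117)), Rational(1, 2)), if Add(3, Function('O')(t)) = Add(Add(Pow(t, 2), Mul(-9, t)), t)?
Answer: Mul(Rational(1, 66), Pow(135911138, Rational(1, 2))) ≈ 176.64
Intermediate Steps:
Function('O')(t) = Add(-3, Pow(t, 2), Mul(-8, t)) (Function('O')(t) = Add(-3, Add(Add(Pow(t, 2), Mul(-9, t)), t)) = Add(-3, Add(Pow(t, 2), Mul(-8, t))) = Add(-3, Pow(t, 2), Mul(-8, t)))
Function('V')(x, I) = Mul(Pow(Add(I, x), -1), Add(-100, x))
Pow(Add(31201, Function('V')(Function('O')(-6), 117)), Rational(1, 2)) = Pow(Add(31201, Mul(Pow(Add(117, Add(-3, Pow(-6, 2), Mul(-8, -6))), -1), Add(-100, Add(-3, Pow(-6, 2), Mul(-8, -6))))), Rational(1, 2)) = Pow(Add(31201, Mul(Pow(Add(117, Add(-3, 36, 48)), -1), Add(-100, Add(-3, 36, 48)))), Rational(1, 2)) = Pow(Add(31201, Mul(Pow(Add(117, 81), -1), Add(-100, 81))), Rational(1, 2)) = Pow(Add(31201, Mul(Pow(198, -1), -19)), Rational(1, 2)) = Pow(Add(31201, Mul(Rational(1, 198), -19)), Rational(1, 2)) = Pow(Add(31201, Rational(-19, 198)), Rational(1, 2)) = Pow(Rational(6177779, 198), Rational(1, 2)) = Mul(Rational(1, 66), Pow(135911138, Rational(1, 2)))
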